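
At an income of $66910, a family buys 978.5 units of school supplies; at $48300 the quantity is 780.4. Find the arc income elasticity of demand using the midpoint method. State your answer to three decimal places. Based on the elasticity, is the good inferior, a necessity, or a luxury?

ΔQ = 780.4 − 978.5 = -198.1; midpoint Q̄ = (978.5 + 780.4)/2 = 879.45.
ΔI = 48300 − 66910 = -18610; midpoint Ī = (66910 + 48300)/2 = 57605.
η = (ΔQ/Q̄) ÷ (ΔI/Ī) = (-198.1/879.45) ÷ (-18610/57605) = 0.697.
0 < η < 1 ⇒ necessity.

0.697 (necessity)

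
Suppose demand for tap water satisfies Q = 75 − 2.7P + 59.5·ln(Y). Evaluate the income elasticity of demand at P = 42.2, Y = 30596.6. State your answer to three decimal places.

At P = 42.2, Y = 30596.6: Q = 575.614.
Holding P constant, ∂Q/∂Y = 59.5/Y = 0.00194466.
η_Y = (∂Q/∂Y)·(Y/Q) = 0.00194466 × (30596.6/575.614) = 0.103.

0.103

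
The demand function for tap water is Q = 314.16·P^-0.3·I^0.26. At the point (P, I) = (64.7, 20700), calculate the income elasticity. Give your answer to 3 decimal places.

For a multiplicative demand Q = A·P^α·I^β, the income elasticity is β everywhere.
Here β = 0.26, so η = 0.260.

0.260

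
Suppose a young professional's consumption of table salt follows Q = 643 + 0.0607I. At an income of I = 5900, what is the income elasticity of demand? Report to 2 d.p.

0.36

At I = 5900: Q = 1001.130.
dQ/dI = 0.0607.
η = (dQ/dI)·(I/Q) = 0.0607 × (5900/1001.130) = 0.36.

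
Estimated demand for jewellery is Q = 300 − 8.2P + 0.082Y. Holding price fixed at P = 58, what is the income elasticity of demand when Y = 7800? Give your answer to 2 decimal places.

At P = 58, Y = 7800: Q = 464.000.
Holding P constant, ∂Q/∂Y = 0.082.
η_Y = (∂Q/∂Y)·(Y/Q) = 0.082 × (7800/464.000) = 1.38.

1.38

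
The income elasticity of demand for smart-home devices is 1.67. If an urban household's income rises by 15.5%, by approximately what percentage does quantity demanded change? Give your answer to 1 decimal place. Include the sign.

%ΔQ ≈ η × %ΔI = 1.67 × 15.5% = 25.9%.

25.9%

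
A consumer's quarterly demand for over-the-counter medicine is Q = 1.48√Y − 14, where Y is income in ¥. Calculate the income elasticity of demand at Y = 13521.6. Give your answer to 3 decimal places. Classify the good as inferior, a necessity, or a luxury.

0.544 (necessity)

At Y = 13521.6: Q = 158.098.
dQ/dY = 1.48/(2√Y) = 0.00636382 at this income.
η = (dQ/dY)·(Y/Q) = 0.00636382 × (13521.6/158.098) = 0.544.
Since 0 < η < 1, the good is a necessity.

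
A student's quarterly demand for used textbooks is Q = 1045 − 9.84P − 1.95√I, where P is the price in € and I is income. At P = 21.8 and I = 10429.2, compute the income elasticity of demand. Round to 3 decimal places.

At P = 21.8, I = 10429.2: Q = 631.347.
Holding P constant, ∂Q/∂I = -1.95/(2√I) = -0.00954727.
η_I = (∂Q/∂I)·(I/Q) = -0.00954727 × (10429.2/631.347) = -0.158.

-0.158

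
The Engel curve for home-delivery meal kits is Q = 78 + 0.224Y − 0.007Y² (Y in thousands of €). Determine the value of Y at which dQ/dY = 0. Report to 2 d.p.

dQ/dY = 0.224 − 0.014Y.
The good is inferior where dQ/dY < 0. Setting dQ/dY = 0 gives Y = 0.224 / 0.014 = 16.00.

16.00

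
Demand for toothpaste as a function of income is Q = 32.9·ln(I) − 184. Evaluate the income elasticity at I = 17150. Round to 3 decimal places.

At I = 17150: Q = 136.767.
dQ/dI = 32.9/I = 0.00191837 at this income.
η = (dQ/dI)·(I/Q) = 0.00191837 × (17150/136.767) = 0.241.

0.241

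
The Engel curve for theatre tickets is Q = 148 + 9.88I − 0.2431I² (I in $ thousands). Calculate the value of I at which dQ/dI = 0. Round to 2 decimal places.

dQ/dI = 9.88 − 0.4862I.
The good is inferior where dQ/dI < 0. Setting dQ/dI = 0 gives I = 9.88 / 0.4862 = 20.32.

20.32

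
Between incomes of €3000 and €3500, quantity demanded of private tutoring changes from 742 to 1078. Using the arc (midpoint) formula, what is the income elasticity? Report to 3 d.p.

2.400

ΔQ = 1078 − 742 = 336; midpoint Q̄ = (742 + 1078)/2 = 910.
ΔI = 3500 − 3000 = 500; midpoint Ī = (3000 + 3500)/2 = 3250.
η = (ΔQ/Q̄) ÷ (ΔI/Ī) = (336/910) ÷ (500/3250) = 2.400.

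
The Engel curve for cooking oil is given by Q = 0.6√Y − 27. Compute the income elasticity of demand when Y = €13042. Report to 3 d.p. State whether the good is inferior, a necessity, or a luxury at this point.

0.825 (necessity)

At Y = 13042: Q = 41.521.
dQ/dY = 0.6/(2√Y) = 0.00262693 at this income.
η = (dQ/dY)·(Y/Q) = 0.00262693 × (13042/41.521) = 0.825.
Since 0 < η < 1, the good is a necessity.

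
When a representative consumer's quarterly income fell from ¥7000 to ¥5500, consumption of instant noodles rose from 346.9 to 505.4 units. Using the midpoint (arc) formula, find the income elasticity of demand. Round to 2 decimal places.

-1.55

ΔQ = 505.4 − 346.9 = 158.5; midpoint Q̄ = (346.9 + 505.4)/2 = 426.15.
ΔI = 5500 − 7000 = -1500; midpoint Ī = (7000 + 5500)/2 = 6250.
η = (ΔQ/Q̄) ÷ (ΔI/Ī) = (158.5/426.15) ÷ (-1500/6250) = -1.55.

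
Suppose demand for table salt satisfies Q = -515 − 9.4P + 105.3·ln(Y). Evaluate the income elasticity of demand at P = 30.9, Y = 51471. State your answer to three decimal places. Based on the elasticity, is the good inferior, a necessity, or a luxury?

0.313 (necessity)

At P = 30.9, Y = 51471: Q = 336.916.
Holding P constant, ∂Q/∂Y = 105.3/Y = 0.00204581.
η_Y = (∂Q/∂Y)·(Y/Q) = 0.00204581 × (51471/336.916) = 0.313.
Since 0 < η < 1, this is a necessity.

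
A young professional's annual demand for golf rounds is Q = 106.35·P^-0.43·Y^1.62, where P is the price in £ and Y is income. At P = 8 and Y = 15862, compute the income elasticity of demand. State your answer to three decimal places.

1.620

For a multiplicative demand Q = A·P^α·Y^β, the income elasticity is β everywhere.
Here β = 1.62, so η = 1.620.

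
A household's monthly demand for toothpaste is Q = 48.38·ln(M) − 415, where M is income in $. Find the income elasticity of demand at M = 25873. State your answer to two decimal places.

At M = 25873: Q = 76.587.
dQ/dM = 48.38/M = 0.0018699 at this income.
η = (dQ/dM)·(M/Q) = 0.0018699 × (25873/76.587) = 0.63.

0.63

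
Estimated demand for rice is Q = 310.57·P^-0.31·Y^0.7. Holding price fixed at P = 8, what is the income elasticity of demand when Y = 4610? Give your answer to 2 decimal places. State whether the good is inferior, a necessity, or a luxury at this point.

0.70 (necessity)

For a multiplicative demand Q = A·P^α·Y^β, the income elasticity is β everywhere.
Here β = 0.7, so η = 0.70.
Since 0 < η < 1, this is a necessity.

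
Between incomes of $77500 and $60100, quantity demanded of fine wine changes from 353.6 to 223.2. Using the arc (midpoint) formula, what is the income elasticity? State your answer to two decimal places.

1.79

ΔQ = 223.2 − 353.6 = -130.4; midpoint Q̄ = (353.6 + 223.2)/2 = 288.4.
ΔI = 60100 − 77500 = -17400; midpoint Ī = (77500 + 60100)/2 = 68800.
η = (ΔQ/Q̄) ÷ (ΔI/Ī) = (-130.4/288.4) ÷ (-17400/68800) = 1.79.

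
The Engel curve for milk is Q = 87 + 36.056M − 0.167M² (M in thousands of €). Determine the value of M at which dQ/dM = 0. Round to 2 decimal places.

107.95

dQ/dM = 36.056 − 0.334M.
The good is inferior where dQ/dM < 0. Setting dQ/dM = 0 gives M = 36.056 / 0.334 = 107.95.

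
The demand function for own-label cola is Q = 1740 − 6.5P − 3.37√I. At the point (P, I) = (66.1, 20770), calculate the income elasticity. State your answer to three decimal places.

At P = 66.1, I = 20770: Q = 824.672.
Holding P constant, ∂Q/∂I = -3.37/(2√I) = -0.0116918.
η_I = (∂Q/∂I)·(I/Q) = -0.0116918 × (20770/824.672) = -0.294.

-0.294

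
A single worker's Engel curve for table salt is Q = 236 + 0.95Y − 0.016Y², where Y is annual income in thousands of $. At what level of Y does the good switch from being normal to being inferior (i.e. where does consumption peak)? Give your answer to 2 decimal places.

dQ/dY = 0.95 − 0.032Y.
The good is inferior where dQ/dY < 0. Setting dQ/dY = 0 gives Y = 0.95 / 0.032 = 29.69.

29.69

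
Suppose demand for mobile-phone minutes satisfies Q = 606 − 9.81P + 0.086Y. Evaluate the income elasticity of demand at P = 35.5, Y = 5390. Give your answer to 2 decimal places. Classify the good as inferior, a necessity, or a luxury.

At P = 35.5, Y = 5390: Q = 721.285.
Holding P constant, ∂Q/∂Y = 0.086.
η_Y = (∂Q/∂Y)·(Y/Q) = 0.086 × (5390/721.285) = 0.64.
Since 0 < η < 1, this is a necessity.

0.64 (necessity)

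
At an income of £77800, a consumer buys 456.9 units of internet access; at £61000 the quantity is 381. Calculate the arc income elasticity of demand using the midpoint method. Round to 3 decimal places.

0.748

ΔQ = 381 − 456.9 = -75.9; midpoint Q̄ = (456.9 + 381)/2 = 418.95.
ΔI = 61000 − 77800 = -16800; midpoint Ī = (77800 + 61000)/2 = 69400.
η = (ΔQ/Q̄) ÷ (ΔI/Ī) = (-75.9/418.95) ÷ (-16800/69400) = 0.748.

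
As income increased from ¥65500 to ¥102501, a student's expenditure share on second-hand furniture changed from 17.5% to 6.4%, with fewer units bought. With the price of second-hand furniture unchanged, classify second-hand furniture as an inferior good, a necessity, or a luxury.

inferior good

Quantity demanded falls as income rises, so η < 0.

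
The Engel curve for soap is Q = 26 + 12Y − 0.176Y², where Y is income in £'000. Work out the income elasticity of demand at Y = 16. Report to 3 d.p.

0.589

At Y = 16: Q = 172.9440.
dQ/dY = 12 − 0.352Y = 6.36800.
η = (dQ/dY)·(Y/Q) = 6.36800 × (16/172.9440) = 0.589.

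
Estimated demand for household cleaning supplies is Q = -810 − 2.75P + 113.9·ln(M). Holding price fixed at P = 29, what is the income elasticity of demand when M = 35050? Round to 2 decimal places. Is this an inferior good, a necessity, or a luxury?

0.38 (necessity)

At P = 29, M = 35050: Q = 302.160.
Holding P constant, ∂Q/∂M = 113.9/M = 0.00324964.
η_M = (∂Q/∂M)·(M/Q) = 0.00324964 × (35050/302.160) = 0.38.
Since 0 < η < 1, this is a necessity.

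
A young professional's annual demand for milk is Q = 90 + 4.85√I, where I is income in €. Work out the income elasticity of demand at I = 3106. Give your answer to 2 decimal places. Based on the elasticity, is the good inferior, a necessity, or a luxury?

At I = 3106: Q = 360.298.
dQ/dI = 4.85/(2√I) = 0.0435122 at this income.
η = (dQ/dI)·(I/Q) = 0.0435122 × (3106/360.298) = 0.38.
Since 0 < η < 1, the good is a necessity.

0.38 (necessity)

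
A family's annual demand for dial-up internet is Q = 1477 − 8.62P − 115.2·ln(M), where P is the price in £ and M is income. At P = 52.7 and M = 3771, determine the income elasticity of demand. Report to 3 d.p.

-1.556

At P = 52.7, M = 3771: Q = 74.043.
Holding P constant, ∂Q/∂M = -115.2/M = -0.0305489.
η_M = (∂Q/∂M)·(M/Q) = -0.0305489 × (3771/74.043) = -1.556.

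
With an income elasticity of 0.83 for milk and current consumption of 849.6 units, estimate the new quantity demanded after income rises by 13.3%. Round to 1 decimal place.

943.4

%ΔQ ≈ η × %ΔI = 0.83 × 13.3% = 11.039%.
New Q ≈ 849.6 × (1 + 0.11039) = 943.4.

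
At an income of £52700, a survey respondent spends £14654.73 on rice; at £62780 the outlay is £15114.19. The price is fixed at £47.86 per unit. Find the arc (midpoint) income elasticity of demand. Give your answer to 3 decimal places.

0.177

With a constant price, Q₁ = 14654.73/47.86 = 306.200 and Q₂ = 15114.19/47.86 = 315.800 (equivalently, work directly with expenditure since P cancels).
Midpoint %ΔQ = (15114.19 − 14654.73)/14884.46 = 0.03087; midpoint %ΔI = (62780 − 52700)/57740 = 0.17458.
η = 0.03087 / 0.17458 = 0.177.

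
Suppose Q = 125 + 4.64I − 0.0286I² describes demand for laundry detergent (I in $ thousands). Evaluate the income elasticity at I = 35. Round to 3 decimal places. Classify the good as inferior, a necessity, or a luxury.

At I = 35: Q = 252.3650.
dQ/dI = 4.64 − 0.0572I = 2.63800.
η = (dQ/dI)·(I/Q) = 2.63800 × (35/252.3650) = 0.366.
0 < η < 1 ⇒ necessity.

0.366 (necessity)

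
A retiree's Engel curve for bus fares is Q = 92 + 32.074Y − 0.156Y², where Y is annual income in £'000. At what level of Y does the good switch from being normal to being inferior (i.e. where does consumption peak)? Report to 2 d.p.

102.80

dQ/dY = 32.074 − 0.312Y.
The good is inferior where dQ/dY < 0. Setting dQ/dY = 0 gives Y = 32.074 / 0.312 = 102.80.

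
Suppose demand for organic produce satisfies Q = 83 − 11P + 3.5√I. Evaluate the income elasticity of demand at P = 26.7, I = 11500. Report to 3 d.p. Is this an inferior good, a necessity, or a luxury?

At P = 26.7, I = 11500: Q = 164.633.
Holding P constant, ∂Q/∂I = 3.5/(2√I) = 0.0163188.
η_I = (∂Q/∂I)·(I/Q) = 0.0163188 × (11500/164.633) = 1.140.
Since η > 1, this is a luxury.

1.140 (luxury)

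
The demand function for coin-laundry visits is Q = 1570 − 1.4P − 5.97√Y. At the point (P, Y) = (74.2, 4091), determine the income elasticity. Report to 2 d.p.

At P = 74.2, Y = 4091: Q = 1084.273.
Holding P constant, ∂Q/∂Y = -5.97/(2√Y) = -0.0466691.
η_Y = (∂Q/∂Y)·(Y/Q) = -0.0466691 × (4091/1084.273) = -0.18.

-0.18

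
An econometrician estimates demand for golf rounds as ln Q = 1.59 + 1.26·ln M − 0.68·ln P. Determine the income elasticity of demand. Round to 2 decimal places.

In a log-linear demand, the coefficient on ln M is the income elasticity.
So η = 1.26.

1.26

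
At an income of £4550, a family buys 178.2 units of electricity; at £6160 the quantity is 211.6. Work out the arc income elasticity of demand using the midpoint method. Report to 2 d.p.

ΔQ = 211.6 − 178.2 = 33.4; midpoint Q̄ = (178.2 + 211.6)/2 = 194.9.
ΔI = 6160 − 4550 = 1610; midpoint Ī = (4550 + 6160)/2 = 5355.
η = (ΔQ/Q̄) ÷ (ΔI/Ī) = (33.4/194.9) ÷ (1610/5355) = 0.57.

0.57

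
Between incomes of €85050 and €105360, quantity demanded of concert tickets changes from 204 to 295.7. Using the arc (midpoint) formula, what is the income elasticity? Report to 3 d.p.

ΔQ = 295.7 − 204 = 91.7; midpoint Q̄ = (204 + 295.7)/2 = 249.85.
ΔI = 105360 − 85050 = 20310; midpoint Ī = (85050 + 105360)/2 = 95205.
η = (ΔQ/Q̄) ÷ (ΔI/Ī) = (91.7/249.85) ÷ (20310/95205) = 1.720.

1.720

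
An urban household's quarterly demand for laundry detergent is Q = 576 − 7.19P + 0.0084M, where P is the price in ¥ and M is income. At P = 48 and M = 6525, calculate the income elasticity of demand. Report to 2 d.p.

At P = 48, M = 6525: Q = 285.690.
Holding P constant, ∂Q/∂M = 0.0084.
η_M = (∂Q/∂M)·(M/Q) = 0.0084 × (6525/285.690) = 0.19.

0.19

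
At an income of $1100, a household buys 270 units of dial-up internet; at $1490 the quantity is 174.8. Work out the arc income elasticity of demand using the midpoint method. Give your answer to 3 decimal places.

ΔQ = 174.8 − 270 = -95.2; midpoint Q̄ = (270 + 174.8)/2 = 222.4.
ΔI = 1490 − 1100 = 390; midpoint Ī = (1100 + 1490)/2 = 1295.
η = (ΔQ/Q̄) ÷ (ΔI/Ī) = (-95.2/222.4) ÷ (390/1295) = -1.421.

-1.421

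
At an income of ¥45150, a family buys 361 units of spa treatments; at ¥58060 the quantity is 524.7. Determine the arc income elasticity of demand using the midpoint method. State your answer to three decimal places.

1.478

ΔQ = 524.7 − 361 = 163.7; midpoint Q̄ = (361 + 524.7)/2 = 442.85.
ΔI = 58060 − 45150 = 12910; midpoint Ī = (45150 + 58060)/2 = 51605.
η = (ΔQ/Q̄) ÷ (ΔI/Ī) = (163.7/442.85) ÷ (12910/51605) = 1.478.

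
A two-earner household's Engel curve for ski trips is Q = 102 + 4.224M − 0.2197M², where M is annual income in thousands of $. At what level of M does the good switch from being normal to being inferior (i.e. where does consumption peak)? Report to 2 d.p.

9.61

dQ/dM = 4.224 − 0.4394M.
The good is inferior where dQ/dM < 0. Setting dQ/dM = 0 gives M = 4.224 / 0.4394 = 9.61.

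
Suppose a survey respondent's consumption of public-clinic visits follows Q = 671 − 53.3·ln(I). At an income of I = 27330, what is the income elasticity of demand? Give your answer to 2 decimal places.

At I = 27330: Q = 126.501.
dQ/dI = -53.3/I = -0.00195024 at this income.
η = (dQ/dI)·(I/Q) = -0.00195024 × (27330/126.501) = -0.42.

-0.42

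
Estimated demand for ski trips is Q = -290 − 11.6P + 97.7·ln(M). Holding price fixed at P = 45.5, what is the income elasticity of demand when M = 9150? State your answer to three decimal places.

At P = 45.5, M = 9150: Q = 73.371.
Holding P constant, ∂Q/∂M = 97.7/M = 0.0106776.
η_M = (∂Q/∂M)·(M/Q) = 0.0106776 × (9150/73.371) = 1.332.

1.332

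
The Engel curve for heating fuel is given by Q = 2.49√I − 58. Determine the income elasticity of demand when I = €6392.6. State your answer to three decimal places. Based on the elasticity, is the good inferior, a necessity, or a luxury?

0.706 (necessity)

At I = 6392.6: Q = 141.085.
dQ/dI = 2.49/(2√I) = 0.0155715 at this income.
η = (dQ/dI)·(I/Q) = 0.0155715 × (6392.6/141.085) = 0.706.
Since 0 < η < 1, the good is a necessity.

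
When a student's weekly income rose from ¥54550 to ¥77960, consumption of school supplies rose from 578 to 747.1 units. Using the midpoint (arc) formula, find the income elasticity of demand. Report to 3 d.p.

ΔQ = 747.1 − 578 = 169.1; midpoint Q̄ = (578 + 747.1)/2 = 662.55.
ΔI = 77960 − 54550 = 23410; midpoint Ī = (54550 + 77960)/2 = 66255.
η = (ΔQ/Q̄) ÷ (ΔI/Ī) = (169.1/662.55) ÷ (23410/66255) = 0.722.

0.722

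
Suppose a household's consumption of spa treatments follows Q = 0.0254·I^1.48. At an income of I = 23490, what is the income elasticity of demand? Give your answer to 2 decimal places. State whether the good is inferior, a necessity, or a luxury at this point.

1.48 (luxury)

For Q = A·I^β the income elasticity is constant and equal to β.
Here β = 1.48, so η = 1.48.
Since η > 1, the good is a luxury.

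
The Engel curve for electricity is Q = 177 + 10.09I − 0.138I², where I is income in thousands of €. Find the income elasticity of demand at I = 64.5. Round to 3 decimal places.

At I = 64.5: Q = 253.6905.
dQ/dI = 10.09 − 0.276I = -7.71200.
η = (dQ/dI)·(I/Q) = -7.71200 × (64.5/253.6905) = -1.961.

-1.961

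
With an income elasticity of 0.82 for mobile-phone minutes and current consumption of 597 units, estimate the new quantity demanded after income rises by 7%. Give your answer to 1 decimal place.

%ΔQ ≈ η × %ΔI = 0.82 × 7% = 5.74%.
New Q ≈ 597 × (1 + 0.0574) = 631.3.

631.3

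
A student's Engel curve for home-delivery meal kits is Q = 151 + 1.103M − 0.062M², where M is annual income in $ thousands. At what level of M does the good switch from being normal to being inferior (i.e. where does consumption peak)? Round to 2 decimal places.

8.90

dQ/dM = 1.103 − 0.124M.
The good is inferior where dQ/dM < 0. Setting dQ/dM = 0 gives M = 1.103 / 0.124 = 8.90.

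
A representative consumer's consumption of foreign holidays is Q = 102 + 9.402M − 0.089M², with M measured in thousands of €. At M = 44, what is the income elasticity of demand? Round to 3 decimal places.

0.201

At M = 44: Q = 343.3840.
dQ/dM = 9.402 − 0.178M = 1.57000.
η = (dQ/dM)·(M/Q) = 1.57000 × (44/343.3840) = 0.201.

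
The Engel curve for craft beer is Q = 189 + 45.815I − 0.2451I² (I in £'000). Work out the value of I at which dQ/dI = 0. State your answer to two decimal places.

93.46

dQ/dI = 45.815 − 0.4902I.
The good is inferior where dQ/dI < 0. Setting dQ/dI = 0 gives I = 45.815 / 0.4902 = 93.46.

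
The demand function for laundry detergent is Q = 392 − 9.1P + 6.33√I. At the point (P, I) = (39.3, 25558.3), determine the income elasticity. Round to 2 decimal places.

At P = 39.3, I = 25558.3: Q = 1046.345.
Holding P constant, ∂Q/∂I = 6.33/(2√I) = 0.0197974.
η_I = (∂Q/∂I)·(I/Q) = 0.0197974 × (25558.3/1046.345) = 0.48.

0.48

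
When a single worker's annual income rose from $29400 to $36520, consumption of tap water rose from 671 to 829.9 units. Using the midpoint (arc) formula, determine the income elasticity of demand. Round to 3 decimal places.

ΔQ = 829.9 − 671 = 158.9; midpoint Q̄ = (671 + 829.9)/2 = 750.45.
ΔI = 36520 − 29400 = 7120; midpoint Ī = (29400 + 36520)/2 = 32960.
η = (ΔQ/Q̄) ÷ (ΔI/Ī) = (158.9/750.45) ÷ (7120/32960) = 0.980.

0.980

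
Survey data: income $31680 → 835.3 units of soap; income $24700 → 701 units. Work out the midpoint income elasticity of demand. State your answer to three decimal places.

ΔQ = 701 − 835.3 = -134.3; midpoint Q̄ = (835.3 + 701)/2 = 768.15.
ΔI = 24700 − 31680 = -6980; midpoint Ī = (31680 + 24700)/2 = 28190.
η = (ΔQ/Q̄) ÷ (ΔI/Ī) = (-134.3/768.15) ÷ (-6980/28190) = 0.706.

0.706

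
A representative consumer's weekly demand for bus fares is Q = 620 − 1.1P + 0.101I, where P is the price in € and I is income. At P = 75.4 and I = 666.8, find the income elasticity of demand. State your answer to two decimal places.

0.11

At P = 75.4, I = 666.8: Q = 604.407.
Holding P constant, ∂Q/∂I = 0.101.
η_I = (∂Q/∂I)·(I/Q) = 0.101 × (666.8/604.407) = 0.11.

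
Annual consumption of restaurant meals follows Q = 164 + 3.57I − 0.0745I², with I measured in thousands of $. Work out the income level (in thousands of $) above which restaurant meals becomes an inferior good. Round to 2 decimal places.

23.96

dQ/dI = 3.57 − 0.149I.
The good is inferior where dQ/dI < 0. Setting dQ/dI = 0 gives I = 3.57 / 0.149 = 23.96.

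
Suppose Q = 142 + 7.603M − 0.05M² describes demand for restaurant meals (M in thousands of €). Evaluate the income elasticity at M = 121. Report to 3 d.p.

At M = 121: Q = 329.9130.
dQ/dM = 7.603 − 0.1M = -4.49700.
η = (dQ/dM)·(M/Q) = -4.49700 × (121/329.9130) = -1.649.

-1.649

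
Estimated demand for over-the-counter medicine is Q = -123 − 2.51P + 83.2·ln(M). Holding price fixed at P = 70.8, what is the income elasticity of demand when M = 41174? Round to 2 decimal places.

0.14

At P = 70.8, M = 41174: Q = 583.339.
Holding P constant, ∂Q/∂M = 83.2/M = 0.00202069.
η_M = (∂Q/∂M)·(M/Q) = 0.00202069 × (41174/583.339) = 0.14.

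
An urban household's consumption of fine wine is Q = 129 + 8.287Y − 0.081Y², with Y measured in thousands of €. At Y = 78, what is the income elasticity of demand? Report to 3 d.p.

-1.200

At Y = 78: Q = 282.5820.
dQ/dY = 8.287 − 0.162Y = -4.34900.
η = (dQ/dY)·(Y/Q) = -4.34900 × (78/282.5820) = -1.200.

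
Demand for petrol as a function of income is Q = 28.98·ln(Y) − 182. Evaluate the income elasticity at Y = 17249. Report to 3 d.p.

At Y = 17249: Q = 100.715.
dQ/dY = 28.98/Y = 0.0016801 at this income.
η = (dQ/dY)·(Y/Q) = 0.0016801 × (17249/100.715) = 0.288.

0.288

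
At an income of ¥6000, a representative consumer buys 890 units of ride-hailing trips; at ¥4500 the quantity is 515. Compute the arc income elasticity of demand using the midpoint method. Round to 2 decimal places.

1.87

ΔQ = 515 − 890 = -375; midpoint Q̄ = (890 + 515)/2 = 702.5.
ΔI = 4500 − 6000 = -1500; midpoint Ī = (6000 + 4500)/2 = 5250.
η = (ΔQ/Q̄) ÷ (ΔI/Ī) = (-375/702.5) ÷ (-1500/5250) = 1.87.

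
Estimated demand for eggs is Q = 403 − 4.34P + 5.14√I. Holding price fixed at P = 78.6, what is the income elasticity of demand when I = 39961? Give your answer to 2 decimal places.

0.47

At P = 78.6, I = 39961: Q = 1089.375.
Holding P constant, ∂Q/∂I = 5.14/(2√I) = 0.0128563.
η_I = (∂Q/∂I)·(I/Q) = 0.0128563 × (39961/1089.375) = 0.47.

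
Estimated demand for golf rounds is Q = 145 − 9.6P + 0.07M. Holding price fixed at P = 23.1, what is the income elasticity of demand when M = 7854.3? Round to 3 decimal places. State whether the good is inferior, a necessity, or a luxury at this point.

At P = 23.1, M = 7854.3: Q = 473.041.
Holding P constant, ∂Q/∂M = 0.07.
η_M = (∂Q/∂M)·(M/Q) = 0.07 × (7854.3/473.041) = 1.162.
Since η > 1, this is a luxury.

1.162 (luxury)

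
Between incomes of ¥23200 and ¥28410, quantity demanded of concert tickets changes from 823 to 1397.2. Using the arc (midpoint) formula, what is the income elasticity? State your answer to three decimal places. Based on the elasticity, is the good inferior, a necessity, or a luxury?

2.562 (luxury)

ΔQ = 1397.2 − 823 = 574.2; midpoint Q̄ = (823 + 1397.2)/2 = 1110.1.
ΔI = 28410 − 23200 = 5210; midpoint Ī = (23200 + 28410)/2 = 25805.
η = (ΔQ/Q̄) ÷ (ΔI/Ī) = (574.2/1110.1) ÷ (5210/25805) = 2.562.
η > 1 ⇒ luxury.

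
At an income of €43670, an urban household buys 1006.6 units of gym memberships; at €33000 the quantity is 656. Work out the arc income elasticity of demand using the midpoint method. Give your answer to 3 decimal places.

1.515

ΔQ = 656 − 1006.6 = -350.6; midpoint Q̄ = (1006.6 + 656)/2 = 831.3.
ΔI = 33000 − 43670 = -10670; midpoint Ī = (43670 + 33000)/2 = 38335.
η = (ΔQ/Q̄) ÷ (ΔI/Ī) = (-350.6/831.3) ÷ (-10670/38335) = 1.515.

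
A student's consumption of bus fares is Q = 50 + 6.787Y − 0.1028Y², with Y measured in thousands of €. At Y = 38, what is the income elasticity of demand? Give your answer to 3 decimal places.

At Y = 38: Q = 159.4628.
dQ/dY = 6.787 − 0.2056Y = -1.02580.
η = (dQ/dY)·(Y/Q) = -1.02580 × (38/159.4628) = -0.244.

-0.244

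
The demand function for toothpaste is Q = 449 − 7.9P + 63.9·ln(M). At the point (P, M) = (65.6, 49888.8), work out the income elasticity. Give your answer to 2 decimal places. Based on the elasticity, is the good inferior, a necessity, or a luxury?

At P = 65.6, M = 49888.8: Q = 622.002.
Holding P constant, ∂Q/∂M = 63.9/M = 0.00128085.
η_M = (∂Q/∂M)·(M/Q) = 0.00128085 × (49888.8/622.002) = 0.10.
Since 0 < η < 1, this is a necessity.

0.10 (necessity)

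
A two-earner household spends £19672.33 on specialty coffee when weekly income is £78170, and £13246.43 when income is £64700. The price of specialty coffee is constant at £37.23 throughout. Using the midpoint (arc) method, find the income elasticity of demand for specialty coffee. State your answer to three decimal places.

2.070

With a constant price, Q₁ = 19672.33/37.23 = 528.400 and Q₂ = 13246.43/37.23 = 355.800 (equivalently, work directly with expenditure since P cancels).
Midpoint %ΔQ = (13246.43 − 19672.33)/16459.38 = -0.39041; midpoint %ΔI = (64700 − 78170)/71435 = -0.18856.
η = -0.39041 / -0.18856 = 2.070.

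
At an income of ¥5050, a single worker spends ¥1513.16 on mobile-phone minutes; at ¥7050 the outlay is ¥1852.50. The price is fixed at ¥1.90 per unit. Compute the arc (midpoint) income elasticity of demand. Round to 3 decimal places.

0.610

With a constant price, Q₁ = 1513.16/1.90 = 796.400 and Q₂ = 1852.50/1.90 = 975.000 (equivalently, work directly with expenditure since P cancels).
Midpoint %ΔQ = (1852.50 − 1513.16)/1682.83 = 0.20165; midpoint %ΔI = (7050 − 5050)/6050 = 0.33058.
η = 0.20165 / 0.33058 = 0.610.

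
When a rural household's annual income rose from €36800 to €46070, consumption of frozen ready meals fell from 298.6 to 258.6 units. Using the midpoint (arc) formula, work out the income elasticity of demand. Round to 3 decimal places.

-0.642

ΔQ = 258.6 − 298.6 = -40; midpoint Q̄ = (298.6 + 258.6)/2 = 278.6.
ΔI = 46070 − 36800 = 9270; midpoint Ī = (36800 + 46070)/2 = 41435.
η = (ΔQ/Q̄) ÷ (ΔI/Ī) = (-40/278.6) ÷ (9270/41435) = -0.642.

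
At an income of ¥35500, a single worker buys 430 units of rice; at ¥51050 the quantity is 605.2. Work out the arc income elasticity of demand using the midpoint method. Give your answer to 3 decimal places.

0.942

ΔQ = 605.2 − 430 = 175.2; midpoint Q̄ = (430 + 605.2)/2 = 517.6.
ΔI = 51050 − 35500 = 15550; midpoint Ī = (35500 + 51050)/2 = 43275.
η = (ΔQ/Q̄) ÷ (ΔI/Ī) = (175.2/517.6) ÷ (15550/43275) = 0.942.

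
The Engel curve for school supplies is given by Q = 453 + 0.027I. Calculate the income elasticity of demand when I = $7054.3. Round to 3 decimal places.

0.296

At I = 7054.3: Q = 643.466.
dQ/dI = 0.027.
η = (dQ/dI)·(I/Q) = 0.027 × (7054.3/643.466) = 0.296.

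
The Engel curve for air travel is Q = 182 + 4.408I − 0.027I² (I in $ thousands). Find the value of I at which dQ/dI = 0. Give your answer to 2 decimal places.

dQ/dI = 4.408 − 0.054I.
The good is inferior where dQ/dI < 0. Setting dQ/dI = 0 gives I = 4.408 / 0.054 = 81.63.

81.63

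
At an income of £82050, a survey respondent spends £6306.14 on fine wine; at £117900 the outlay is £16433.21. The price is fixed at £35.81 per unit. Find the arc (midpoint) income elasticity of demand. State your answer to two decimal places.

With a constant price, Q₁ = 6306.14/35.81 = 176.100 and Q₂ = 16433.21/35.81 = 458.900 (equivalently, work directly with expenditure since P cancels).
Midpoint %ΔQ = (16433.21 − 6306.14)/11369.68 = 0.89071; midpoint %ΔI = (117900 − 82050)/99975 = 0.35859.
η = 0.89071 / 0.35859 = 2.48.

2.48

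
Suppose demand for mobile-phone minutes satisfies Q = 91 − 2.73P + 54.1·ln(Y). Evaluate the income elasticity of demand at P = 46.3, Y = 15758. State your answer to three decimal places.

At P = 46.3, Y = 15758: Q = 487.483.
Holding P constant, ∂Q/∂Y = 54.1/Y = 0.00343318.
η_Y = (∂Q/∂Y)·(Y/Q) = 0.00343318 × (15758/487.483) = 0.111.

0.111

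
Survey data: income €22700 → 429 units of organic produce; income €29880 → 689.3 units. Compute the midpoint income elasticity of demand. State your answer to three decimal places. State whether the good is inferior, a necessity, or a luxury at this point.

1.705 (luxury)

ΔQ = 689.3 − 429 = 260.3; midpoint Q̄ = (429 + 689.3)/2 = 559.15.
ΔI = 29880 − 22700 = 7180; midpoint Ī = (22700 + 29880)/2 = 26290.
η = (ΔQ/Q̄) ÷ (ΔI/Ī) = (260.3/559.15) ÷ (7180/26290) = 1.705.
η > 1 ⇒ luxury.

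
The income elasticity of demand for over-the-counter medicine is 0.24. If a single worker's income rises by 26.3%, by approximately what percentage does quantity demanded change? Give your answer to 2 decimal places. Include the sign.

6.31%

%ΔQ ≈ η × %ΔI = 0.24 × 26.3% = 6.31%.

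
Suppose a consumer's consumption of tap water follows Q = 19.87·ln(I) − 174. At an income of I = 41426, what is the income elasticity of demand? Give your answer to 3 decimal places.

At I = 41426: Q = 37.251.
dQ/dI = 19.87/I = 0.00047965 at this income.
η = (dQ/dI)·(I/Q) = 0.00047965 × (41426/37.251) = 0.533.

0.533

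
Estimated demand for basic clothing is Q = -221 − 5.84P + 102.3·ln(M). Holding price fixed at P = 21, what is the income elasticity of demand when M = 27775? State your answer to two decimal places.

0.15

At P = 21, M = 27775: Q = 703.083.
Holding P constant, ∂Q/∂M = 102.3/M = 0.00368317.
η_M = (∂Q/∂M)·(M/Q) = 0.00368317 × (27775/703.083) = 0.15.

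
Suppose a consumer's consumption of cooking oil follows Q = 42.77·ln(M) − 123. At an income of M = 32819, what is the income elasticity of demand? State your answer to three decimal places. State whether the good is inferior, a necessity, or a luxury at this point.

0.133 (necessity)

At M = 32819: Q = 321.755.
dQ/dM = 42.77/M = 0.00130321 at this income.
η = (dQ/dM)·(M/Q) = 0.00130321 × (32819/321.755) = 0.133.
Since 0 < η < 1, the good is a necessity.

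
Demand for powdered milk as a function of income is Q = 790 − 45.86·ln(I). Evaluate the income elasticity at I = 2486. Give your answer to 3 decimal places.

-0.106

At I = 2486: Q = 431.447.
dQ/dI = -45.86/I = -0.0184473 at this income.
η = (dQ/dI)·(I/Q) = -0.0184473 × (2486/431.447) = -0.106.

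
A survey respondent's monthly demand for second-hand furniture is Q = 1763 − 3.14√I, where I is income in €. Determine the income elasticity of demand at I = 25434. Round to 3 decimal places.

-0.198

At I = 25434: Q = 1262.232.
dQ/dI = -3.14/(2√I) = -0.00984447 at this income.
η = (dQ/dI)·(I/Q) = -0.00984447 × (25434/1262.232) = -0.198.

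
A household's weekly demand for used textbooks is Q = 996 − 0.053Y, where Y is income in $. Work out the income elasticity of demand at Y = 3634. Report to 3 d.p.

At Y = 3634: Q = 803.398.
dQ/dY = −0.053.
η = (dQ/dY)·(Y/Q) = -0.053 × (3634/803.398) = -0.240.

-0.240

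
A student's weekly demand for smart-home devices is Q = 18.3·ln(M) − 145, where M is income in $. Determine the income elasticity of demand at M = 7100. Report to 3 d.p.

At M = 7100: Q = 17.282.
dQ/dM = 18.3/M = 0.00257746 at this income.
η = (dQ/dM)·(M/Q) = 0.00257746 × (7100/17.282) = 1.059.

1.059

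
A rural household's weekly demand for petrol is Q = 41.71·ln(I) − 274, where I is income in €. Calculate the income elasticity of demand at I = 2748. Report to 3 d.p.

At I = 2748: Q = 56.286.
dQ/dI = 41.71/I = 0.0151783 at this income.
η = (dQ/dI)·(I/Q) = 0.0151783 × (2748/56.286) = 0.741.

0.741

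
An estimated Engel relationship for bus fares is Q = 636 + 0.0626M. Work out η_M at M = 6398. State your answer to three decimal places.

0.386

At M = 6398: Q = 1036.515.
dQ/dM = 0.0626.
η = (dQ/dM)·(M/Q) = 0.0626 × (6398/1036.515) = 0.386.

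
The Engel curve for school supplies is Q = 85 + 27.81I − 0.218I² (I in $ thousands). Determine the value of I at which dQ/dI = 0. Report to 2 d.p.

63.78

dQ/dI = 27.81 − 0.436I.
The good is inferior where dQ/dI < 0. Setting dQ/dI = 0 gives I = 27.81 / 0.436 = 63.78.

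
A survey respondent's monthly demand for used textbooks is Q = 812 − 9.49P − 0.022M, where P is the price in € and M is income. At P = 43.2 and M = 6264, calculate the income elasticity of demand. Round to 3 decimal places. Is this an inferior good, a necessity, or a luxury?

-0.522 (inferior good)

At P = 43.2, M = 6264: Q = 264.224.
Holding P constant, ∂Q/∂M = −0.022.
η_M = (∂Q/∂M)·(M/Q) = -0.022 × (6264/264.224) = -0.522.
Since η < 0, this is an inferior good.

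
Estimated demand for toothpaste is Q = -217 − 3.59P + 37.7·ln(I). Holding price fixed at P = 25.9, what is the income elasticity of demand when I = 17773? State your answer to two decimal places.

0.64

At P = 25.9, I = 17773: Q = 58.930.
Holding P constant, ∂Q/∂I = 37.7/I = 0.0021212.
η_I = (∂Q/∂I)·(I/Q) = 0.0021212 × (17773/58.930) = 0.64.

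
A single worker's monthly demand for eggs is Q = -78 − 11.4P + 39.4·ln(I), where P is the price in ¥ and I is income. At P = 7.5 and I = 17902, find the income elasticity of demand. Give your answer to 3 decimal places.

0.177

At P = 7.5, I = 17902: Q = 222.331.
Holding P constant, ∂Q/∂I = 39.4/I = 0.00220087.
η_I = (∂Q/∂I)·(I/Q) = 0.00220087 × (17902/222.331) = 0.177.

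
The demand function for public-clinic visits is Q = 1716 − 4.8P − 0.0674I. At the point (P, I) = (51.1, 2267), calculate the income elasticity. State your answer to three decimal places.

At P = 51.1, I = 2267: Q = 1317.924.
Holding P constant, ∂Q/∂I = −0.0674.
η_I = (∂Q/∂I)·(I/Q) = -0.0674 × (2267/1317.924) = -0.116.

-0.116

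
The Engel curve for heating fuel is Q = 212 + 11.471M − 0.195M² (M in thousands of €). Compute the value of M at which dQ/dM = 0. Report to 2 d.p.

dQ/dM = 11.471 − 0.39M.
The good is inferior where dQ/dM < 0. Setting dQ/dM = 0 gives M = 11.471 / 0.39 = 29.41.

29.41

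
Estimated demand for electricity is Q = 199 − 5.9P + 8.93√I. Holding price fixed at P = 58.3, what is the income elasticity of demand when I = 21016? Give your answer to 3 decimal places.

0.563

At P = 58.3, I = 21016: Q = 1149.603.
Holding P constant, ∂Q/∂I = 8.93/(2√I) = 0.0307997.
η_I = (∂Q/∂I)·(I/Q) = 0.0307997 × (21016/1149.603) = 0.563.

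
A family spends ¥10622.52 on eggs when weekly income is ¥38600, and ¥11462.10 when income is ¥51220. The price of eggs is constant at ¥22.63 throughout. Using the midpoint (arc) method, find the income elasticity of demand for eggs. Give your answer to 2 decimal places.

0.27

With a constant price, Q₁ = 10622.52/22.63 = 469.400 and Q₂ = 11462.10/22.63 = 506.500 (equivalently, work directly with expenditure since P cancels).
Midpoint %ΔQ = (11462.10 − 10622.52)/11042.31 = 0.07603; midpoint %ΔI = (51220 − 38600)/44910 = 0.28101.
η = 0.07603 / 0.28101 = 0.27.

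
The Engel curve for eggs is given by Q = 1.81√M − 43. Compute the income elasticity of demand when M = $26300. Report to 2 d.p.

At M = 26300: Q = 250.533.
dQ/dM = 1.81/(2√M) = 0.00558047 at this income.
η = (dQ/dM)·(M/Q) = 0.00558047 × (26300/250.533) = 0.59.

0.59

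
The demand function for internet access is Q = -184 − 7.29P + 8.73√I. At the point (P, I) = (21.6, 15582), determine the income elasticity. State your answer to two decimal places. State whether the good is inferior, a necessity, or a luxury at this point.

At P = 21.6, I = 15582: Q = 748.283.
Holding P constant, ∂Q/∂I = 8.73/(2√I) = 0.0349681.
η_I = (∂Q/∂I)·(I/Q) = 0.0349681 × (15582/748.283) = 0.73.
Since 0 < η < 1, this is a necessity.

0.73 (necessity)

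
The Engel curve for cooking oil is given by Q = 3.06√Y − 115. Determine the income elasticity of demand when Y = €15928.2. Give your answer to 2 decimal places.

0.71

At Y = 15928.2: Q = 271.193.
dQ/dY = 3.06/(2√Y) = 0.0121229 at this income.
η = (dQ/dY)·(Y/Q) = 0.0121229 × (15928.2/271.193) = 0.71.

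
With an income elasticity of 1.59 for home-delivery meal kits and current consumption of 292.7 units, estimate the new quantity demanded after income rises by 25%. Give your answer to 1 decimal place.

%ΔQ ≈ η × %ΔI = 1.59 × 25% = 39.75%.
New Q ≈ 292.7 × (1 + 0.3975) = 409.0.

409.0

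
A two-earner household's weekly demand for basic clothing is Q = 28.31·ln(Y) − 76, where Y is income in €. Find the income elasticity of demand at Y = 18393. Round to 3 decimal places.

0.140

At Y = 18393: Q = 201.996.
dQ/dY = 28.31/Y = 0.00153917 at this income.
η = (dQ/dY)·(Y/Q) = 0.00153917 × (18393/201.996) = 0.140.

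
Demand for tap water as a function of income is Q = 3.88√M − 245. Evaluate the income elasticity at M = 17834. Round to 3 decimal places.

0.948

At M = 17834: Q = 273.151.
dQ/dM = 3.88/(2√M) = 0.014527 at this income.
η = (dQ/dM)·(M/Q) = 0.014527 × (17834/273.151) = 0.948.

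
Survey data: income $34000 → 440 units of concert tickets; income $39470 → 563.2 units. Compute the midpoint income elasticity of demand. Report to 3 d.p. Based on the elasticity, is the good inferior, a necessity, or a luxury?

ΔQ = 563.2 − 440 = 123.2; midpoint Q̄ = (440 + 563.2)/2 = 501.6.
ΔI = 39470 − 34000 = 5470; midpoint Ī = (34000 + 39470)/2 = 36735.
η = (ΔQ/Q̄) ÷ (ΔI/Ī) = (123.2/501.6) ÷ (5470/36735) = 1.649.
η > 1 ⇒ luxury.

1.649 (luxury)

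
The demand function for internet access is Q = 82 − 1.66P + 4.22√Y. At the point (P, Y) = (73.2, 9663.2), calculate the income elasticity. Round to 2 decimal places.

At P = 73.2, Y = 9663.2: Q = 375.321.
Holding P constant, ∂Q/∂Y = 4.22/(2√Y) = 0.0214646.
η_Y = (∂Q/∂Y)·(Y/Q) = 0.0214646 × (9663.2/375.321) = 0.55.

0.55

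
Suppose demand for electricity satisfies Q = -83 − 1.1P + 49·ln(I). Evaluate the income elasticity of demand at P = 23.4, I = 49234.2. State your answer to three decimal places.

0.116

At P = 23.4, I = 49234.2: Q = 420.673.
Holding P constant, ∂Q/∂I = 49/I = 0.000995243.
η_I = (∂Q/∂I)·(I/Q) = 0.000995243 × (49234.2/420.673) = 0.116.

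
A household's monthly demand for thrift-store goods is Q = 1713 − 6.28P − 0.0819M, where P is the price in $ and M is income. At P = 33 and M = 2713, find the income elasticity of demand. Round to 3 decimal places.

At P = 33, M = 2713: Q = 1283.565.
Holding P constant, ∂Q/∂M = −0.0819.
η_M = (∂Q/∂M)·(M/Q) = -0.0819 × (2713/1283.565) = -0.173.

-0.173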